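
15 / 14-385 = -5375 / 14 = -383.93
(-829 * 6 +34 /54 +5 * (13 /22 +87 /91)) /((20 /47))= -12615385949 /1081080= -11669.24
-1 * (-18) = 18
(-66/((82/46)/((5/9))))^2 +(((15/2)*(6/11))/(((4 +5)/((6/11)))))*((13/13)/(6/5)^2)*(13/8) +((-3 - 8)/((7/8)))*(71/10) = 342510644369/1025141040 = 334.11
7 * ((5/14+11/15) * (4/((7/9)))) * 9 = 12366/35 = 353.31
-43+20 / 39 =-1657 / 39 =-42.49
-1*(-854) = 854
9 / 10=0.90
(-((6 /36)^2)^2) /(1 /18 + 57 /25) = -25 /75672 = -0.00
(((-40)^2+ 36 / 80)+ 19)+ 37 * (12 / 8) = 33499 / 20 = 1674.95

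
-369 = -369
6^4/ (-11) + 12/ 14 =-9006/ 77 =-116.96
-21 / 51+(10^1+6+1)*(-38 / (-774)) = 2782 / 6579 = 0.42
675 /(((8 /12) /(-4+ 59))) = 111375 /2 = 55687.50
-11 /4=-2.75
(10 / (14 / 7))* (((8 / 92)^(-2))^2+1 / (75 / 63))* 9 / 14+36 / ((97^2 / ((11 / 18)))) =592458870481 / 10538080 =56220.76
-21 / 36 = -7 / 12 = -0.58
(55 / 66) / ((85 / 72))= 12 / 17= 0.71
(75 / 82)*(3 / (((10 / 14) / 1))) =315 / 82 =3.84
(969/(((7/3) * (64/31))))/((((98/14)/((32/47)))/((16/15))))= 240312/11515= 20.87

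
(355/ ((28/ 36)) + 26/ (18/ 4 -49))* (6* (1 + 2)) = 5111838/ 623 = 8205.20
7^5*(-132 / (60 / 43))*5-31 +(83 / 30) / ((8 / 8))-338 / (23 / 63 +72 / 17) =-90389370463 / 11370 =-7949812.71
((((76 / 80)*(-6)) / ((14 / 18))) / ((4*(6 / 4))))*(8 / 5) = -342 / 175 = -1.95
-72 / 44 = -18 / 11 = -1.64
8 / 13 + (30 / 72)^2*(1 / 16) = 18757 / 29952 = 0.63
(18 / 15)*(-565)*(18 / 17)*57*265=-184341420 / 17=-10843612.94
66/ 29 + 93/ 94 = 8901/ 2726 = 3.27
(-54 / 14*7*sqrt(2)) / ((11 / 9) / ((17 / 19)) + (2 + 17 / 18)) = -8262*sqrt(2) / 1319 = -8.86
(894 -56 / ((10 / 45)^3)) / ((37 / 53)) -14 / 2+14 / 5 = -1116162 / 185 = -6033.31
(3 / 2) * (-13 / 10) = -39 / 20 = -1.95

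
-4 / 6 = -2 / 3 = -0.67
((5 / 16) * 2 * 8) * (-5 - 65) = -350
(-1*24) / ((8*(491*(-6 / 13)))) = 13 / 982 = 0.01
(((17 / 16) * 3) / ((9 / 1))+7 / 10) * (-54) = -2277 / 40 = -56.92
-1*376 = -376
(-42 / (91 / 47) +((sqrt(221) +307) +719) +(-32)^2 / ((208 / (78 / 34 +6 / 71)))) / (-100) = -3985584 / 392275 - sqrt(221) / 100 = -10.31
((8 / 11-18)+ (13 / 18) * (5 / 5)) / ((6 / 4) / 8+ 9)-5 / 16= -492221 / 232848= -2.11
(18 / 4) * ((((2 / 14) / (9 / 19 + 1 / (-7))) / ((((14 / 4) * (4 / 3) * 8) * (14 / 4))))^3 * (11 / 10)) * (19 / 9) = 3518667 / 9329396285440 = 0.00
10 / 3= 3.33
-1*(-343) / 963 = 343 / 963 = 0.36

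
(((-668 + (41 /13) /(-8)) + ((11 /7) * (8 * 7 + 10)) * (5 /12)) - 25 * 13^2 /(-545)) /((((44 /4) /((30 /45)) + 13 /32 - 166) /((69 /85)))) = 795433932 /236617745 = 3.36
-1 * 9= -9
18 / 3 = 6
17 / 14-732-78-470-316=-22327 / 14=-1594.79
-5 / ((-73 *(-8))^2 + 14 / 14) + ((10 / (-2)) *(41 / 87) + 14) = 345490306 / 29671959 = 11.64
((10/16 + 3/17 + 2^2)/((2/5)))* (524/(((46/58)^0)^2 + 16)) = 427715/1156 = 370.00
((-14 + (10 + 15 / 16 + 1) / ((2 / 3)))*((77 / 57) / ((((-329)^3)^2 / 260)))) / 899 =89375 / 74268026222912297832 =0.00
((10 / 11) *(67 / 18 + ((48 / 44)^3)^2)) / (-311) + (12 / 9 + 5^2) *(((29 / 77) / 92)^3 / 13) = -2993718388006582297 / 189388083371189871168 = -0.02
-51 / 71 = -0.72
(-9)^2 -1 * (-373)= 454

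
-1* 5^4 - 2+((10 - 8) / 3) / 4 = -3761 / 6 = -626.83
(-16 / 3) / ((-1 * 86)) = 8 / 129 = 0.06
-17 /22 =-0.77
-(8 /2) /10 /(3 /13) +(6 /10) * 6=28 /15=1.87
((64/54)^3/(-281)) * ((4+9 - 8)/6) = -81920/16592769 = -0.00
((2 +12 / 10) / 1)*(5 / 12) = 4 / 3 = 1.33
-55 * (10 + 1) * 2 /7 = -1210 /7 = -172.86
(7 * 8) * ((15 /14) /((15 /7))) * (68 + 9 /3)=1988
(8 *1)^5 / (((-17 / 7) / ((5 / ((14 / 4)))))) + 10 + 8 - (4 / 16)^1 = -1309513 / 68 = -19257.54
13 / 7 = 1.86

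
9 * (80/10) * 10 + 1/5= 3601/5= 720.20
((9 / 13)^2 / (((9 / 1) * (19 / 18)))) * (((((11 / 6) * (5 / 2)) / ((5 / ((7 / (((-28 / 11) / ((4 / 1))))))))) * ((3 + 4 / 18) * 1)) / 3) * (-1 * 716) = 391.22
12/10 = 6/5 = 1.20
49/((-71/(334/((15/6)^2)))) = -36.88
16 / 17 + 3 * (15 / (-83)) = 0.40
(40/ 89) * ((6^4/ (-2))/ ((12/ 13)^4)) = -142805/ 356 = -401.14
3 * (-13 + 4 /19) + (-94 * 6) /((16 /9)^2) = -216.82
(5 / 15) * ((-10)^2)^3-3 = 333330.33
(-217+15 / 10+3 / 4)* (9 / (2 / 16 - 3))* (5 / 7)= 77310 / 161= 480.19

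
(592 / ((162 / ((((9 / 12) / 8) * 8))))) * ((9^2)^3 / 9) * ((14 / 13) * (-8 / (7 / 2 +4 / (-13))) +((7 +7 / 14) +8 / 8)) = 77924997 / 83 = 938855.39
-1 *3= -3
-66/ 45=-22/ 15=-1.47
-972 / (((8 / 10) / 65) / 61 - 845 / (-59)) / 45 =-25264980 / 16752361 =-1.51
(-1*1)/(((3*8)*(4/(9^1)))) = -3/32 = -0.09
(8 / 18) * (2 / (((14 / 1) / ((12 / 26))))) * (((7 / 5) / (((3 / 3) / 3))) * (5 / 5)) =8 / 65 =0.12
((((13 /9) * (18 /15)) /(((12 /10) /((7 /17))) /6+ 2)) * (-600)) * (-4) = 145600 /87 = 1673.56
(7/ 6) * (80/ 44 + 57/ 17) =6769/ 1122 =6.03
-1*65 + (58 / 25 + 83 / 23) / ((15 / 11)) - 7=-583501 / 8625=-67.65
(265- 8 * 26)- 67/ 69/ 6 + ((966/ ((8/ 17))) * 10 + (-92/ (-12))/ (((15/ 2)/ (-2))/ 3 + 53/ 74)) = 336380806/ 16353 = 20569.98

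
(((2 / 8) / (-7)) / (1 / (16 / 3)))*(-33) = 44 / 7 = 6.29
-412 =-412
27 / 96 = 9 / 32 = 0.28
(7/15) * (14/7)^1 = 14/15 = 0.93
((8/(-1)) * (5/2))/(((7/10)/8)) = -1600/7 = -228.57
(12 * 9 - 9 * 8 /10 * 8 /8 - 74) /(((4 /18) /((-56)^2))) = 378201.60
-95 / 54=-1.76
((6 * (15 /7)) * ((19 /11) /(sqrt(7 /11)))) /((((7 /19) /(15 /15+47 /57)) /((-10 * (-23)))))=13634400 * sqrt(77) /3773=31709.88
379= 379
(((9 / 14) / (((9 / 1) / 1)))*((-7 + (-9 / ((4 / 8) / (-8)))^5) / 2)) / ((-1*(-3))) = 61917364217 / 84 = 737111478.77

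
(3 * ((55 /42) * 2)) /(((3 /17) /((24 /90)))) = 748 /63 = 11.87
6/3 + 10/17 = 44/17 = 2.59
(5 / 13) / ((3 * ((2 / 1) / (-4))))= -10 / 39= -0.26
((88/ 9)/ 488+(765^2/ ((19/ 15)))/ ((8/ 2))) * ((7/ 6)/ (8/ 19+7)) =33735300977/ 1857816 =18158.58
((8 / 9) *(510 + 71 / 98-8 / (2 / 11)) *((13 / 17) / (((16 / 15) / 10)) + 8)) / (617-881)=-94359557 / 3958416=-23.84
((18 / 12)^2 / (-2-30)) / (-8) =9 / 1024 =0.01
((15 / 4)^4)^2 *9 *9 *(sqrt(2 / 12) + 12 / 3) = 69198046875 *sqrt(6) / 131072 + 207594140625 / 16384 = 13963722.47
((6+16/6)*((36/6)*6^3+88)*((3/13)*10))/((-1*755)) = -5536/151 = -36.66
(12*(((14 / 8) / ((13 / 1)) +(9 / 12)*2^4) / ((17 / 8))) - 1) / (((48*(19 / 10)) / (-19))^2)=2.93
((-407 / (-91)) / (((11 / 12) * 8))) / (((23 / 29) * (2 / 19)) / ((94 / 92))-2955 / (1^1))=-2874567 / 13927280458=-0.00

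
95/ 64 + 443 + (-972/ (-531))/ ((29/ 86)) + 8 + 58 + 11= 57699057/ 109504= 526.91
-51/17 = -3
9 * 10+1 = 91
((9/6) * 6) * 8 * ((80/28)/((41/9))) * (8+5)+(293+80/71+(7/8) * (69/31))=4462806339/5053496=883.11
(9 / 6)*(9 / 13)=27 / 26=1.04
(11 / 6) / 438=0.00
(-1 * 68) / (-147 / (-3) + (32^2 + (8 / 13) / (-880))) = -97240 / 1534389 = -0.06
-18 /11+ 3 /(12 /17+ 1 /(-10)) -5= -1909 /1133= -1.68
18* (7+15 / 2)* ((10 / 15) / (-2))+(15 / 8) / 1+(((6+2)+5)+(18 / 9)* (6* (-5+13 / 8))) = -901 / 8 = -112.62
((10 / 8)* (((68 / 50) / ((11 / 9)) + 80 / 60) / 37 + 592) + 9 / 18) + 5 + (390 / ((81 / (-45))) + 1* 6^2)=1149604 / 2035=564.92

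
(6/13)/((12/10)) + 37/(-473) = 1884/6149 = 0.31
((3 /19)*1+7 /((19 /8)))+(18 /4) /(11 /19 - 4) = 4421 /2470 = 1.79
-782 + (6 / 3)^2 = -778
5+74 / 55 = 349 / 55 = 6.35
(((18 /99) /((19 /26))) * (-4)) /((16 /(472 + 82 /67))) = -412178 /14003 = -29.43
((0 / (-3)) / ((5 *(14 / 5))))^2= 0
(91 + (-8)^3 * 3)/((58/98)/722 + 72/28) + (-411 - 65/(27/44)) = -155904331/144531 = -1078.69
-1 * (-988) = 988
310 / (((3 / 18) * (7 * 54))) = 310 / 63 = 4.92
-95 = -95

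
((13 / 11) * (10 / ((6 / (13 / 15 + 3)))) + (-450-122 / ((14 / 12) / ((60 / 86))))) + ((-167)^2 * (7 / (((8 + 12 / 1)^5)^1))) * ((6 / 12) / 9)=-32760608005549 / 63571200000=-515.34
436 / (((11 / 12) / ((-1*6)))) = -31392 / 11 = -2853.82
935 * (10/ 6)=4675/ 3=1558.33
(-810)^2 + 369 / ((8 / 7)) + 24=5251575 / 8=656446.88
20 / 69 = 0.29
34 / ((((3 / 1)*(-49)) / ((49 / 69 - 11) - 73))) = 27914 / 1449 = 19.26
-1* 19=-19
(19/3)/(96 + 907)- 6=-18035/3009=-5.99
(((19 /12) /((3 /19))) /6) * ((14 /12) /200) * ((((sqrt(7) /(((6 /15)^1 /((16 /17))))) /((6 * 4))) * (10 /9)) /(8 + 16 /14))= 17689 * sqrt(7) /152285184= 0.00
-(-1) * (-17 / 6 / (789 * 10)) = -17 / 47340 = -0.00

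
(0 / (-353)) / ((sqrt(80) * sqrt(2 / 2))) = 0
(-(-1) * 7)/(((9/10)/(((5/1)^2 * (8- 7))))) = 1750/9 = 194.44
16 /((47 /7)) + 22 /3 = 1370 /141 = 9.72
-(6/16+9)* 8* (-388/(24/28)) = 33950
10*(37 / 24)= 185 / 12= 15.42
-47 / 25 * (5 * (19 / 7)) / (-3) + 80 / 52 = 13709 / 1365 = 10.04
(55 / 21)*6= 110 / 7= 15.71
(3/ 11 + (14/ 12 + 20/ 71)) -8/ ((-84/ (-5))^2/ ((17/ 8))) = 1.66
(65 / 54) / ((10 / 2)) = 13 / 54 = 0.24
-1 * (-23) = 23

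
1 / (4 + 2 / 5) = 5 / 22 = 0.23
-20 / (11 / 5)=-100 / 11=-9.09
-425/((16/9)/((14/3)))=-1115.62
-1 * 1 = -1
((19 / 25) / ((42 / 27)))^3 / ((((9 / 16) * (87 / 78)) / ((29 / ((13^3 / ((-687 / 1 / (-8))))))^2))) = 0.24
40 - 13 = 27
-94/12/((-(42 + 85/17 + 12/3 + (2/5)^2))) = 1175/7674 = 0.15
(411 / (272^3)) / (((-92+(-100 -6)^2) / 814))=0.00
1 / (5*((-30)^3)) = -1 / 135000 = -0.00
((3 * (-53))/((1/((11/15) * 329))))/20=-191807/100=-1918.07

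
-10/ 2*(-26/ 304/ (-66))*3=-65/ 3344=-0.02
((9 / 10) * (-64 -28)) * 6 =-496.80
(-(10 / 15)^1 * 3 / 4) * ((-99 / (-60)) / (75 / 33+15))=-363 / 7600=-0.05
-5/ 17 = -0.29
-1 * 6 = -6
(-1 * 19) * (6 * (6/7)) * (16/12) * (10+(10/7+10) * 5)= -8747.76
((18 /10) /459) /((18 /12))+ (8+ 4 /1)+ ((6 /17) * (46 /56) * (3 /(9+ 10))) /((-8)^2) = 156323683 /13023360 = 12.00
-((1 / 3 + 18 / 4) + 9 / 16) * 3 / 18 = -259 / 288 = -0.90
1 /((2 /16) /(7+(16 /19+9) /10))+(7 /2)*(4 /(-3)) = 16874 /285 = 59.21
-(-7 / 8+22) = -169 / 8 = -21.12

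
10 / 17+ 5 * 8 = 690 / 17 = 40.59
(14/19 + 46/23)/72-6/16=-461/1368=-0.34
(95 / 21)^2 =9025 / 441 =20.46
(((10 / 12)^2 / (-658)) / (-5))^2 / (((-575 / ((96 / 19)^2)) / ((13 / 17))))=-208 / 137504928519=-0.00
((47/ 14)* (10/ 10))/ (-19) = -47/ 266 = -0.18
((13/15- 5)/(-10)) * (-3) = -31/25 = -1.24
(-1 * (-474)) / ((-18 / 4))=-105.33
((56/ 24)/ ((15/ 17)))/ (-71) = -119/ 3195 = -0.04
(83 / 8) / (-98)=-83 / 784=-0.11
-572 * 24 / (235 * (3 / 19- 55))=1.07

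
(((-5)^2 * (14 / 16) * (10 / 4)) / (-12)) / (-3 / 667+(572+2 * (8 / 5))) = -2918125 / 368309184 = -0.01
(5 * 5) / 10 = 5 / 2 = 2.50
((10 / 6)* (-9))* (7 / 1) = -105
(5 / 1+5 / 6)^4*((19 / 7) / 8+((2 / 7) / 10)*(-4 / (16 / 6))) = 3558625 / 10368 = 343.23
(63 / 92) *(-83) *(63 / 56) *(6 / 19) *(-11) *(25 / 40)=7765065 / 55936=138.82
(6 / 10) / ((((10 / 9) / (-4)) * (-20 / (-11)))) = -297 / 250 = -1.19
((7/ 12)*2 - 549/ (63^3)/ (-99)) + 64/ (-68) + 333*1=31162442845/ 93517578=333.23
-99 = -99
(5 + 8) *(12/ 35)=4.46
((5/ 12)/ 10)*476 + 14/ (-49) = 821/ 42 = 19.55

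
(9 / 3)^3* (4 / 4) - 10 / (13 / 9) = 261 / 13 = 20.08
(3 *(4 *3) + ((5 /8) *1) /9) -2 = 2453 /72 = 34.07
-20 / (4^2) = -5 / 4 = -1.25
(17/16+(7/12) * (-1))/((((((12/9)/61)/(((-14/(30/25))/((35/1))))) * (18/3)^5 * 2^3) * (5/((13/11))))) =-18239/656916480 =-0.00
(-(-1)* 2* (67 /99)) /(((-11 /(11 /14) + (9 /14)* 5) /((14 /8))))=-0.22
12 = 12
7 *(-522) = -3654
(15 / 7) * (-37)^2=20535 / 7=2933.57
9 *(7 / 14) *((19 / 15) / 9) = 0.63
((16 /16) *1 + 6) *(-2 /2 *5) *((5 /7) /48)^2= -125 /16128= -0.01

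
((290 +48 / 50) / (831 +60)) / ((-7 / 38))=-276412 / 155925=-1.77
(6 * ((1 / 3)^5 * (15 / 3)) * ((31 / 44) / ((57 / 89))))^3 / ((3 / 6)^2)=2625216434875 / 261991785586806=0.01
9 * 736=6624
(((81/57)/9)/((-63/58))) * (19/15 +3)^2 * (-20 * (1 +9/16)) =296960/3591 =82.70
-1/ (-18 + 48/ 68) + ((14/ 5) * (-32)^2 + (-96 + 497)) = 3268.26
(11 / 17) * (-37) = -407 / 17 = -23.94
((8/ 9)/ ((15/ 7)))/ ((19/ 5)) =56/ 513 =0.11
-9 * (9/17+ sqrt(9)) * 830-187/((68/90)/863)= -8158545/34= -239957.21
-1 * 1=-1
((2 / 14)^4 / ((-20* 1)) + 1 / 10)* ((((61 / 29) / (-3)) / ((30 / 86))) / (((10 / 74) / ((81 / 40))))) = -4193476659 / 1392580000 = -3.01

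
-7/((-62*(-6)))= -7/372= -0.02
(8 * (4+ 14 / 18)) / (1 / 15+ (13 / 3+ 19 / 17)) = 29240 / 4221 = 6.93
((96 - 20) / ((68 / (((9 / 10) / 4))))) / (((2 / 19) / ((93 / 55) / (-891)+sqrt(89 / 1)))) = -11191 / 2468400+3249 *sqrt(89) / 1360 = 22.53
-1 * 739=-739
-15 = -15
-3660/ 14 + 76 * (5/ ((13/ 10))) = 30.88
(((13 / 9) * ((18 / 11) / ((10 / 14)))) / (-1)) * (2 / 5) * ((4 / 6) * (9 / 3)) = -728 / 275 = -2.65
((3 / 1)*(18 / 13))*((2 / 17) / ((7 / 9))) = 972 / 1547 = 0.63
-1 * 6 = -6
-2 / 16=-1 / 8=-0.12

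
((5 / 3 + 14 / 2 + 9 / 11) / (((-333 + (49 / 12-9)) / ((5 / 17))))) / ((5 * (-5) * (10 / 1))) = 626 / 18957125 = 0.00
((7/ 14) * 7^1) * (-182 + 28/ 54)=-17150/ 27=-635.19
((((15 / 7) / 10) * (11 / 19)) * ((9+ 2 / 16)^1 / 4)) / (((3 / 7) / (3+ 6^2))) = 31317 / 1216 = 25.75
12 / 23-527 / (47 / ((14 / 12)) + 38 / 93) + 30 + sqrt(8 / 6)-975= -583376487 / 609316 + 2 * sqrt(3) / 3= -956.27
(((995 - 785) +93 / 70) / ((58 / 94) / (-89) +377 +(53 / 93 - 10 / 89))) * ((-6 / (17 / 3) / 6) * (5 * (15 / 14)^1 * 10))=-258964113015 / 48925573606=-5.29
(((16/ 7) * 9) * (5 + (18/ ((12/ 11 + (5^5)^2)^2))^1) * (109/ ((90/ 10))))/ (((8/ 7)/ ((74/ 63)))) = 930772989323679563036/ 726986093818368447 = 1280.32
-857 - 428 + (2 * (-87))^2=28991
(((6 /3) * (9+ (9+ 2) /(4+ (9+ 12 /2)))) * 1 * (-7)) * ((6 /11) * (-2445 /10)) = 3737916 /209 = 17884.77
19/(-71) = -19/71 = -0.27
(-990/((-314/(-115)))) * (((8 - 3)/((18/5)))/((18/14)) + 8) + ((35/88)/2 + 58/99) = -24804953/7536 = -3291.53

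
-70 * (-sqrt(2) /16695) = 0.01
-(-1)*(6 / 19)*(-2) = -12 / 19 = -0.63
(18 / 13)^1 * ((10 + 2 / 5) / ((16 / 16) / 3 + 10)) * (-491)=-106056 / 155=-684.23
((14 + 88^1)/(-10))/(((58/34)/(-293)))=254031/145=1751.94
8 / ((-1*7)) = -8 / 7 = -1.14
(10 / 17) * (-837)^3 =-5863762530 / 17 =-344927207.65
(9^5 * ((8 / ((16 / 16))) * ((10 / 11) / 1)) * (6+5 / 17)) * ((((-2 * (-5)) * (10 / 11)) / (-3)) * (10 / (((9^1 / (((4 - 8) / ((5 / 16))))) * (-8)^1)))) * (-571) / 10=1710324979200 / 2057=831465716.67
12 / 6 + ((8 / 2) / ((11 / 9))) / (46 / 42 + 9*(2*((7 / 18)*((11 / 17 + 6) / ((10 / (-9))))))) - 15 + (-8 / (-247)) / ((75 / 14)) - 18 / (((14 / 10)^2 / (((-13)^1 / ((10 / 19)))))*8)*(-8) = -348759138778448 / 1453702525275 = -239.91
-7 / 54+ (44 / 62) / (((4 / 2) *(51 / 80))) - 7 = -187055 / 28458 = -6.57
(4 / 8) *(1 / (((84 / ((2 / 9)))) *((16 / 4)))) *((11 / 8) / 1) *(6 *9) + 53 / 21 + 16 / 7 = 6497 / 1344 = 4.83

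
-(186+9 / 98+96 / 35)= -92529 / 490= -188.83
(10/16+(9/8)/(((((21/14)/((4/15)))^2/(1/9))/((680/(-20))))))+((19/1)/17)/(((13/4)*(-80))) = 1741339/3580200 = 0.49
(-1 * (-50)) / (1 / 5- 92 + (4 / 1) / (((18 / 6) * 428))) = -40125 / 73667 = -0.54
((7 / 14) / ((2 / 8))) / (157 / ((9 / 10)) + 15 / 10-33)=36 / 2573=0.01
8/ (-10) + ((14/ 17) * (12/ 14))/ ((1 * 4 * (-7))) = -491/ 595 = -0.83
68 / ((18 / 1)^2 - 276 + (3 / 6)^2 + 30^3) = 272 / 108193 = 0.00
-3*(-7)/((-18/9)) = -21/2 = -10.50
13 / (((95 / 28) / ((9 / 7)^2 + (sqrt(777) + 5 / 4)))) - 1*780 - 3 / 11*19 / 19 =-5626328 / 7315 + 364*sqrt(777) / 95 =-662.35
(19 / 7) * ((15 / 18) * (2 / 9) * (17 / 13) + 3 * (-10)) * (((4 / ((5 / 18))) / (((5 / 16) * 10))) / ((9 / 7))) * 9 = -2540224 / 975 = -2605.36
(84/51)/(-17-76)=-28/1581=-0.02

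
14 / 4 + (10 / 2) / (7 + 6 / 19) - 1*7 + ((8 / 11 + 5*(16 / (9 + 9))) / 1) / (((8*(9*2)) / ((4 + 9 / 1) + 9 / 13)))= -7486001 / 3220074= -2.32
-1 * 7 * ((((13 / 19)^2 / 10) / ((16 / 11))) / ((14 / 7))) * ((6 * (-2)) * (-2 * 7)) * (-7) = 132.47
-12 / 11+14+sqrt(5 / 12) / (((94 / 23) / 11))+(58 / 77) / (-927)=253 * sqrt(15) / 564+921380 / 71379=14.65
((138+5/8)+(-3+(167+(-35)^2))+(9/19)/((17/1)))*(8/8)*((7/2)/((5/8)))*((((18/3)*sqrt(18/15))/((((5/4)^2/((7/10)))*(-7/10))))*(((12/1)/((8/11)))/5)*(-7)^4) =-10509028387704*sqrt(30)/201875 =-285128515.44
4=4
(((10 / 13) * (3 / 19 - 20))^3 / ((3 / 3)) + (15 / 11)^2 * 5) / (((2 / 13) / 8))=-153054336500 / 829939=-184416.37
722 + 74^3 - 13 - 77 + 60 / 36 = 1217573 / 3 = 405857.67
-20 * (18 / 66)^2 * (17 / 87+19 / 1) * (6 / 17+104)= -177754800 / 59653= -2979.81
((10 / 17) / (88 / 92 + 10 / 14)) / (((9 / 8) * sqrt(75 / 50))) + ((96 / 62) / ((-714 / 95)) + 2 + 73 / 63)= 12880 * sqrt(6) / 123471 + 98033 / 33201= 3.21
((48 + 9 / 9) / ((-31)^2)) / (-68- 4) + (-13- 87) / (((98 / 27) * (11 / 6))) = -560481611 / 37294488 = -15.03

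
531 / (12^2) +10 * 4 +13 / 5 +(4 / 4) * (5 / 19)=70757 / 1520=46.55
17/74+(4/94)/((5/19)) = 0.39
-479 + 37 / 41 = -19602 / 41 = -478.10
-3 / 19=-0.16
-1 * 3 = -3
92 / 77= 1.19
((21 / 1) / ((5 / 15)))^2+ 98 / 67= 266021 / 67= 3970.46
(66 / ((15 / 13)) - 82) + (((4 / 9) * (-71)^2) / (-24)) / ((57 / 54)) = -32273 / 285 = -113.24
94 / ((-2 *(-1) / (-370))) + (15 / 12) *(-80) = -17490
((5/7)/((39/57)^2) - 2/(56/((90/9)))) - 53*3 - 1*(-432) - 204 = 23717/338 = 70.17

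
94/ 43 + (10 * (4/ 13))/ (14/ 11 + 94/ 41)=342587/ 112359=3.05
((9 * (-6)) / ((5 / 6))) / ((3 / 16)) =-1728 / 5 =-345.60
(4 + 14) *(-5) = -90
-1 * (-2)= 2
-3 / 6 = -0.50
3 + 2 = 5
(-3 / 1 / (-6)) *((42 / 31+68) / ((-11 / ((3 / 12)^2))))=-1075 / 5456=-0.20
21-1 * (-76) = 97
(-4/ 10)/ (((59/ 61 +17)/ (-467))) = 28487/ 2740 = 10.40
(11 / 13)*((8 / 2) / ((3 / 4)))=176 / 39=4.51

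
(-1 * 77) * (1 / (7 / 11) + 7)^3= -2376000 / 49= -48489.80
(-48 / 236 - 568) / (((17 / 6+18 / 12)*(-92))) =25143 / 17641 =1.43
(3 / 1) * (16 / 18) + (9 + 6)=53 / 3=17.67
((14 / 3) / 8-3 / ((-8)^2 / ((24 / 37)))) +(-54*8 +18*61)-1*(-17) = 606995 / 888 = 683.55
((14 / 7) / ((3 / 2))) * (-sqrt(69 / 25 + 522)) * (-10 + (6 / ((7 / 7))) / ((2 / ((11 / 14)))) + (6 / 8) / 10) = 2119 * sqrt(13119) / 1050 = 231.15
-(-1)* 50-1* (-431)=481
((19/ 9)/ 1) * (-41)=-779/ 9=-86.56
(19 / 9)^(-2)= 81 / 361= 0.22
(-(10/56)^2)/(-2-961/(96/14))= 75/334327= 0.00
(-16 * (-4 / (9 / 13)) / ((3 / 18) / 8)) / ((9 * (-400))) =-832 / 675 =-1.23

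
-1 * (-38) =38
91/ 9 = 10.11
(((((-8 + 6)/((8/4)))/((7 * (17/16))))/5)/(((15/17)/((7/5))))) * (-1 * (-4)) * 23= -1472/375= -3.93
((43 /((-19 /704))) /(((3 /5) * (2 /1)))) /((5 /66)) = -332992 /19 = -17525.89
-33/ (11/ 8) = -24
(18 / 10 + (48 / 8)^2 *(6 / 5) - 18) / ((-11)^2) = 27 / 121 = 0.22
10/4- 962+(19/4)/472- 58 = -1921021/1888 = -1017.49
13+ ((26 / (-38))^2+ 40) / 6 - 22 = -4885 / 2166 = -2.26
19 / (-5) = -19 / 5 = -3.80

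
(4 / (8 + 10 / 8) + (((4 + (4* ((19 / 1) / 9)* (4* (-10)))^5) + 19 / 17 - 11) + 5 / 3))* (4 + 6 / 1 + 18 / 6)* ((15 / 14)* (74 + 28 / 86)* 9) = -997837390827297214485070 / 24356619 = -40967812110018111.07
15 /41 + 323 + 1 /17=225427 /697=323.42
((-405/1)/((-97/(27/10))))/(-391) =-2187/75854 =-0.03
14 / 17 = 0.82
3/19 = 0.16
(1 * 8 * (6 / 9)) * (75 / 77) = 400 / 77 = 5.19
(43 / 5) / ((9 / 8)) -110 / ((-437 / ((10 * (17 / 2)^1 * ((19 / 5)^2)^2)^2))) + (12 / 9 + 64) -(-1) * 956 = 51149794269058 / 646875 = 79072145.73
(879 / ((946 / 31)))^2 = 742508001 / 894916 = 829.70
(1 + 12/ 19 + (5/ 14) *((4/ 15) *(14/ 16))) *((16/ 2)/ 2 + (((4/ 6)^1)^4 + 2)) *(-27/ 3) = -98141/ 1026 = -95.65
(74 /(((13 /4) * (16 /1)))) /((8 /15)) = 555 /208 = 2.67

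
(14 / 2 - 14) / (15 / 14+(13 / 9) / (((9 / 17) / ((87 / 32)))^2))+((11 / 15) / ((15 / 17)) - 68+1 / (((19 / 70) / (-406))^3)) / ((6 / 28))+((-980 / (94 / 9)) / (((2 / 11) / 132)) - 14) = -77279480128211998582755404 / 4948164049081725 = -15617808819.93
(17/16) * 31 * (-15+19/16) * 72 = -1048203/32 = -32756.34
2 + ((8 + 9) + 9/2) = 47/2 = 23.50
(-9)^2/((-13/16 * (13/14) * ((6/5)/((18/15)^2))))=-108864/845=-128.83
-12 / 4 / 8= -3 / 8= -0.38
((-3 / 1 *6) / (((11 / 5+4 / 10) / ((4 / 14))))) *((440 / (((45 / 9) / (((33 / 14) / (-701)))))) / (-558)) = -14520 / 13842647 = -0.00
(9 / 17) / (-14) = -9 / 238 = -0.04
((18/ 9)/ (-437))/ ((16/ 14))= -7/ 1748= -0.00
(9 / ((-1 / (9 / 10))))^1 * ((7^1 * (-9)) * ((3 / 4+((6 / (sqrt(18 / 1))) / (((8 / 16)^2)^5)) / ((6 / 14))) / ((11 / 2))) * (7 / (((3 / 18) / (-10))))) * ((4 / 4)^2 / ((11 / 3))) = -3072577536 * sqrt(2) / 121-964467 / 121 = -35919382.56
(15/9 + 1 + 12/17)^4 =875213056/6765201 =129.37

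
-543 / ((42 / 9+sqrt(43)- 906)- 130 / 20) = 19548* sqrt(43) / 29668261+17746326 / 29668261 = 0.60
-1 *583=-583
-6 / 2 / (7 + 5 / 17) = -0.41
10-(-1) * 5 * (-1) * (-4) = 30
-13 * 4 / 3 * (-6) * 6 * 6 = 3744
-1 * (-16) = 16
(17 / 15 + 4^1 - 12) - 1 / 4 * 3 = -7.62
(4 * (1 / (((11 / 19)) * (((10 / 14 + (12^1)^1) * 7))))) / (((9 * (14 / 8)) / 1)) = 304 / 61677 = 0.00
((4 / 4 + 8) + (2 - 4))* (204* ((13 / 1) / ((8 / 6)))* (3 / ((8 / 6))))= 125307 / 4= 31326.75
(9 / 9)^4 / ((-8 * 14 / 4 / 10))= -5 / 14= -0.36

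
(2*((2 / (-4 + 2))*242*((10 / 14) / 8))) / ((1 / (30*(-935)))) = 8485125 / 7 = 1212160.71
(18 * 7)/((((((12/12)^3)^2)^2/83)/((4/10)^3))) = 83664/125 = 669.31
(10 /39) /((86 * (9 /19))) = 95 /15093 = 0.01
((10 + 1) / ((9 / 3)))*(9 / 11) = 3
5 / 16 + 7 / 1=117 / 16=7.31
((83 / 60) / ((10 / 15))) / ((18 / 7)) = 581 / 720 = 0.81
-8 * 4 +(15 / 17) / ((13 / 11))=-6907 / 221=-31.25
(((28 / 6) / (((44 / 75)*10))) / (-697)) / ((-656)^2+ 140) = -35 / 13201837968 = -0.00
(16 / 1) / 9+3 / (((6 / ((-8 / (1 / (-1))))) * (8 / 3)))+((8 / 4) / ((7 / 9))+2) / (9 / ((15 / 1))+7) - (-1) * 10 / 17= 181819 / 40698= 4.47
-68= -68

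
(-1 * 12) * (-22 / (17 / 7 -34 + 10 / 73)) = -134904 / 16063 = -8.40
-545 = -545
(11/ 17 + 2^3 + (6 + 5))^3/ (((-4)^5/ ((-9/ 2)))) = 41917167/ 1257728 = 33.33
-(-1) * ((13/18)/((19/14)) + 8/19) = 163/171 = 0.95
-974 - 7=-981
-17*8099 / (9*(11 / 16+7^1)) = -2202928 / 1107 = -1990.00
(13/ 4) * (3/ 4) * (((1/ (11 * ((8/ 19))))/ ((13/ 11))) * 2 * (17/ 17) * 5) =285/ 64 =4.45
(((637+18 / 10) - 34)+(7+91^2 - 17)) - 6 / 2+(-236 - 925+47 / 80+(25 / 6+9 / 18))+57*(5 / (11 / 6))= 20783423 / 2640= 7872.51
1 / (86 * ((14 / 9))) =9 / 1204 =0.01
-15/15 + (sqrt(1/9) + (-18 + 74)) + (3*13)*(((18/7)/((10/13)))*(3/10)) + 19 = 119117/1050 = 113.44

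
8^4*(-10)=-40960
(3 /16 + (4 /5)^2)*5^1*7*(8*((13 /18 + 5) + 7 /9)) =30121 /20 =1506.05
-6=-6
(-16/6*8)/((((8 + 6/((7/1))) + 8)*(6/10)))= -1120/531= -2.11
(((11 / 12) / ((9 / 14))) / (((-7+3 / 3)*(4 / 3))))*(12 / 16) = -0.13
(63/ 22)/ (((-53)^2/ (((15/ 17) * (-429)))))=-36855/ 95506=-0.39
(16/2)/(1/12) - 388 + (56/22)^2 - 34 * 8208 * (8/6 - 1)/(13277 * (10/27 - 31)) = -2026929732/7104757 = -285.29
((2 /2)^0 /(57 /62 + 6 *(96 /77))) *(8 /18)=19096 /360909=0.05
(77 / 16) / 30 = 77 / 480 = 0.16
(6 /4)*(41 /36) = 41 /24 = 1.71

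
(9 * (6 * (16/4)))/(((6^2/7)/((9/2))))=189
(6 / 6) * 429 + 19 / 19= 430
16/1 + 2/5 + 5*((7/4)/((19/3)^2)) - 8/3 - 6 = 172229/21660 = 7.95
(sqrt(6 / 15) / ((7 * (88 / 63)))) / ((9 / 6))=3 * sqrt(10) / 220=0.04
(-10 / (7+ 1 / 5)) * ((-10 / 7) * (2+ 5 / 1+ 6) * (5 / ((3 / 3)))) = 8125 / 63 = 128.97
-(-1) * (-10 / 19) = -10 / 19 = -0.53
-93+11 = -82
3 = 3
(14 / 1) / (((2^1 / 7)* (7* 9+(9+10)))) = 49 / 82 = 0.60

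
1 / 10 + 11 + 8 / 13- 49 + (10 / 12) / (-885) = -1286911 / 34515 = -37.29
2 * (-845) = -1690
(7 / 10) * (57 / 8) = 4.99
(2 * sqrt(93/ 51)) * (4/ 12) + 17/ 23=17/ 23 + 2 * sqrt(527)/ 51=1.64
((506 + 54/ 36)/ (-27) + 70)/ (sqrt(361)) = 2765/ 1026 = 2.69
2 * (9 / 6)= 3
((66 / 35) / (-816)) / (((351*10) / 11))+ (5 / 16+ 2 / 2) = 5482151 / 4176900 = 1.31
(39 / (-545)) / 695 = -39 / 378775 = -0.00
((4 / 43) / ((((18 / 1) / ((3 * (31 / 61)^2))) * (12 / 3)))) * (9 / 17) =2883 / 5440102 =0.00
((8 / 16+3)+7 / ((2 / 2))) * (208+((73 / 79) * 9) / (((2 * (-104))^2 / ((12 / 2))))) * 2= 7464638895 / 1708928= 4368.02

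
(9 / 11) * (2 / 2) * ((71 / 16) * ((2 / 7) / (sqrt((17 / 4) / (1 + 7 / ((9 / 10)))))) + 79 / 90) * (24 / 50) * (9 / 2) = 2133 / 1375 + 5751 * sqrt(1343) / 65450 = 4.77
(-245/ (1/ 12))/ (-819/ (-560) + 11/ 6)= -100800/ 113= -892.04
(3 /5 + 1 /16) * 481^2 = 12262133 /80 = 153276.66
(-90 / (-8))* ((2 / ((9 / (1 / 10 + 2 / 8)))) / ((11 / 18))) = 1.43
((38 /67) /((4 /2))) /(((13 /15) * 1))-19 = -16264 /871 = -18.67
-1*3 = -3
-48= -48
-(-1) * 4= 4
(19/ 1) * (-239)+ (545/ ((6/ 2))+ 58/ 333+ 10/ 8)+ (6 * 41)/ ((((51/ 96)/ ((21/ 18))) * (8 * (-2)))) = -99445063/ 22644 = -4391.67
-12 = -12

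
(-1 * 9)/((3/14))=-42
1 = 1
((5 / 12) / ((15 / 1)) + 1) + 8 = 325 / 36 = 9.03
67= 67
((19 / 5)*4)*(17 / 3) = 86.13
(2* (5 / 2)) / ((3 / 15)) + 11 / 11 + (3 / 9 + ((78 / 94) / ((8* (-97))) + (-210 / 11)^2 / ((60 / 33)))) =272955161 / 1203576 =226.79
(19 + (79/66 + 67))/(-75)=-1151/990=-1.16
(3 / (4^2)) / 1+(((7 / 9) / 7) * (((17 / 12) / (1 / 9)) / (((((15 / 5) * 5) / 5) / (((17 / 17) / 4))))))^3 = 564785 / 2985984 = 0.19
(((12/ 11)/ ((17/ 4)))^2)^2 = 5308416/ 1222830961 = 0.00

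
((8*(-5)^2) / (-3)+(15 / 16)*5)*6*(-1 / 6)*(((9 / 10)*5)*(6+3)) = 80325 / 32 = 2510.16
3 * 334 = 1002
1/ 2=0.50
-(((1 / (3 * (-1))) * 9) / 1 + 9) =-6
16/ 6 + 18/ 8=59/ 12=4.92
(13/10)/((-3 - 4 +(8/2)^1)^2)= 13/90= 0.14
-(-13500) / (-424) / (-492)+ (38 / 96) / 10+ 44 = 46002547 / 1043040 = 44.10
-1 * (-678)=678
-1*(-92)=92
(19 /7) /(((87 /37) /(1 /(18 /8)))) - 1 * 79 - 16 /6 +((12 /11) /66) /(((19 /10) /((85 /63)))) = -1022454197 /12600819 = -81.14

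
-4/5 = -0.80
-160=-160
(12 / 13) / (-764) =-3 / 2483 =-0.00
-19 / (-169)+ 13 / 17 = 2520 / 2873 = 0.88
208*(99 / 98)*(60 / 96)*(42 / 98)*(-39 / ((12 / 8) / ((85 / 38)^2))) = -7321.83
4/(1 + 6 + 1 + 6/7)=0.45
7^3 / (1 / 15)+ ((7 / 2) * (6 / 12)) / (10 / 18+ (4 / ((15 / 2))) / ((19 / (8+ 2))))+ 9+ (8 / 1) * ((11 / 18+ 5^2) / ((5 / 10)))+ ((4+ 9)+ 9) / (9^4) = 20888123213 / 3752892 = 5565.87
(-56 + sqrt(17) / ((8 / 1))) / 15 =-56 / 15 + sqrt(17) / 120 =-3.70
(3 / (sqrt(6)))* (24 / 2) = 6* sqrt(6) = 14.70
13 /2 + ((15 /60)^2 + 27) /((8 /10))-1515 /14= -30413 /448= -67.89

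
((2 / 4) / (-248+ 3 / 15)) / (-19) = 5 / 47082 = 0.00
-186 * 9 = -1674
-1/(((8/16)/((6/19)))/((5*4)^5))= -2021052.63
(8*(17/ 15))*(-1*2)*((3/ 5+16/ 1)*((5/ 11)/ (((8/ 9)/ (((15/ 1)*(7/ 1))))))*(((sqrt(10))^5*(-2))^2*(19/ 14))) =-96512400000/ 11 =-8773854545.45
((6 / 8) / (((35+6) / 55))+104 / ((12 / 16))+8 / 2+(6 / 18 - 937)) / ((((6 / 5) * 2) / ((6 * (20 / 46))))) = -3251275 / 3772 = -861.95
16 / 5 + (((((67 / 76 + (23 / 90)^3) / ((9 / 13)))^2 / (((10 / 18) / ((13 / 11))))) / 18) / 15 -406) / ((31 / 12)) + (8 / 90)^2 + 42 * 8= 12058867308208587630013 / 66238680022762500000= 182.05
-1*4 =-4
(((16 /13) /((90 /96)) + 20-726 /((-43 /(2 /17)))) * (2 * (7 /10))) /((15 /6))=46496464 /3563625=13.05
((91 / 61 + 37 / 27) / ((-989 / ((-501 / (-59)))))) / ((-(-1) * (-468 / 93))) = 12202189 / 2498706522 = 0.00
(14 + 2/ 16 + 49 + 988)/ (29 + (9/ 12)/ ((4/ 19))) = 16818/ 521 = 32.28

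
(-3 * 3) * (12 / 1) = -108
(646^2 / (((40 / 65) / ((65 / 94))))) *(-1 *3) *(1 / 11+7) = -10314486585 / 1034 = -9975325.52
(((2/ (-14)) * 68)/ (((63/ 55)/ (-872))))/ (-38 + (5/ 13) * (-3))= -42396640/ 224469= -188.88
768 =768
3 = 3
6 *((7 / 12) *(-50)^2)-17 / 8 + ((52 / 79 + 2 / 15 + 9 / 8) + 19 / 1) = 10391018 / 1185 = 8768.79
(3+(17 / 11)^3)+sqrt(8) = 2* sqrt(2)+8906 / 1331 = 9.52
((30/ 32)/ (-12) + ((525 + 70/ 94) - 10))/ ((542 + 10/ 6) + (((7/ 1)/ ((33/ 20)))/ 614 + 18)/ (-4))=1047629825/ 1095369216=0.96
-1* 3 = -3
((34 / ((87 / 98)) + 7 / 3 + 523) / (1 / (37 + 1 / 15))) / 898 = 13632008 / 585945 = 23.26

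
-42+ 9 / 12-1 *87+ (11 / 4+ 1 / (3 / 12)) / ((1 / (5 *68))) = 8667 / 4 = 2166.75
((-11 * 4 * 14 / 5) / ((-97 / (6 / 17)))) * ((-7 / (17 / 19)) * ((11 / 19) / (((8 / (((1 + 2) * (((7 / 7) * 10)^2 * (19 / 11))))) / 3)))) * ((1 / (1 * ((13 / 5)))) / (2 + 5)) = -7900200 / 364429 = -21.68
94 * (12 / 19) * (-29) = -32712 / 19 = -1721.68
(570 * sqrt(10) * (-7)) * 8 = -31920 * sqrt(10) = -100939.90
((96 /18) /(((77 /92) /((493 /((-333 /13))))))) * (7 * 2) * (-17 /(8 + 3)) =320757632 /120879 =2653.54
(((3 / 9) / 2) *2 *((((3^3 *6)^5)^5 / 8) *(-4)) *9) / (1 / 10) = -259397999605962966457386367490455723989544846555065876480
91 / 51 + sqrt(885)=31.53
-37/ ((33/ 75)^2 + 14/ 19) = -439375/ 11049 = -39.77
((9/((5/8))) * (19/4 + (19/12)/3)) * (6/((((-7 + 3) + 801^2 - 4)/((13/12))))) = 494/641593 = 0.00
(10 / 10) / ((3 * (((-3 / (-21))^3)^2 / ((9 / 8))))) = 44118.38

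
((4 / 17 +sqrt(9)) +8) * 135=25785 / 17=1516.76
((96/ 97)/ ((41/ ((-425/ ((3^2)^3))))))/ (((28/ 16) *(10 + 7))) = -3200/ 6764877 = -0.00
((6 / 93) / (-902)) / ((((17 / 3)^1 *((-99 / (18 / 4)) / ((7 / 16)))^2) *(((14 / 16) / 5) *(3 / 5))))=-175 / 3681141376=-0.00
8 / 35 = 0.23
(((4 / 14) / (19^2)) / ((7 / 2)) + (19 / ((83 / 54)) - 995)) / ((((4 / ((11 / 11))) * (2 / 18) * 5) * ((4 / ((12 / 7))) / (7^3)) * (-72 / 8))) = 4328090457 / 599260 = 7222.39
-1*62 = -62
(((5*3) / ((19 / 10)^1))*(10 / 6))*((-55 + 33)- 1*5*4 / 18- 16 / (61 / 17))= -362.76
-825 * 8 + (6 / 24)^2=-105599 / 16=-6599.94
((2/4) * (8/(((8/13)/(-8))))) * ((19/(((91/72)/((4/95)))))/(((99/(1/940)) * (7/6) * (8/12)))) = -288/633325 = -0.00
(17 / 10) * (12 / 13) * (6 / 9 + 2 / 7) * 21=408 / 13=31.38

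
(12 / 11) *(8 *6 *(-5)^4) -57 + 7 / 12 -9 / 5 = 21561577 / 660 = 32669.06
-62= -62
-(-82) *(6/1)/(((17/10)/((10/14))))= 24600/119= 206.72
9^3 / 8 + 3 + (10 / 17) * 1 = 12881 / 136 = 94.71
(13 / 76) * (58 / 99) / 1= 377 / 3762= 0.10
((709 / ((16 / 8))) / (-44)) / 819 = -709 / 72072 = -0.01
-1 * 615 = -615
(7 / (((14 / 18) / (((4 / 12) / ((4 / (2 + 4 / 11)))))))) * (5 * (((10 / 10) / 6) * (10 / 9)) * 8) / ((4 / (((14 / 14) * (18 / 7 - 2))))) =1300 / 693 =1.88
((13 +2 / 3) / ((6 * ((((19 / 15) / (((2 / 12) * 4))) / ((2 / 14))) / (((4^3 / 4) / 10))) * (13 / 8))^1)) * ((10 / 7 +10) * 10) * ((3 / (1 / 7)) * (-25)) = -52480000 / 5187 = -10117.60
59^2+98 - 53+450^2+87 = 206113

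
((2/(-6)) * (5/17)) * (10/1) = -50/51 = -0.98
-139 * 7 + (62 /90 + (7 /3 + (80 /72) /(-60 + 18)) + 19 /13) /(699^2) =-5840396721547 /6002463285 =-973.00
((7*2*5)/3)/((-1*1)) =-70/3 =-23.33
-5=-5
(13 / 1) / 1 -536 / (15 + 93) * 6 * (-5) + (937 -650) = 448.89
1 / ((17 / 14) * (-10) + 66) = 7 / 377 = 0.02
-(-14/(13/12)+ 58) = -45.08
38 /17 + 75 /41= 4.06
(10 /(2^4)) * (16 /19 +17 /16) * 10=14475 /1216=11.90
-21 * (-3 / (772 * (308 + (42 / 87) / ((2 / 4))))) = 261 / 988160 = 0.00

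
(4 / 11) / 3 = 4 / 33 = 0.12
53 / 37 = 1.43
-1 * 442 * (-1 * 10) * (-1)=-4420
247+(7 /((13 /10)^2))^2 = 7544567 /28561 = 264.16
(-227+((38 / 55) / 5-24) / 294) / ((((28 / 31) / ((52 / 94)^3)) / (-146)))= 182560047432464 / 29379313425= 6213.90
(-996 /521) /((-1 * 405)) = 332 /70335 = 0.00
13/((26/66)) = 33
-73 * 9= -657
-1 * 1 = -1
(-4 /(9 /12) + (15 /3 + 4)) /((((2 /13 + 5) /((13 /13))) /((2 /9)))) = 286 /1809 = 0.16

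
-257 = -257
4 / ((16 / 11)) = 11 / 4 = 2.75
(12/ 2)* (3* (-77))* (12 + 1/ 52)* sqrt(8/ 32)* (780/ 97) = -6496875/ 97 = -66978.09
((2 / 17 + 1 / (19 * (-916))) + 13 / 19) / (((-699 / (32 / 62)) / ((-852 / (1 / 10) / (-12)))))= -673724680 / 1602790923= -0.42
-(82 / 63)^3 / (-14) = 275684 / 1750329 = 0.16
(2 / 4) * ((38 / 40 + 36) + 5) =839 / 40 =20.98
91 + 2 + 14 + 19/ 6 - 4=637/ 6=106.17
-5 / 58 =-0.09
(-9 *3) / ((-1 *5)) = 27 / 5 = 5.40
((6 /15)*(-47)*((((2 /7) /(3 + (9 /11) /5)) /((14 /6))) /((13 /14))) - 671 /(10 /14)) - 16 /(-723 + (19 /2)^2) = -31398040433 /33396545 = -940.16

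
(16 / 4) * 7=28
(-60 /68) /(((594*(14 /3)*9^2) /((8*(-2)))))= 20 /318087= 0.00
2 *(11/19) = 22/19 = 1.16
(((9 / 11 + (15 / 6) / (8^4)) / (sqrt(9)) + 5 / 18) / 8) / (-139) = -446629 / 901840896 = -0.00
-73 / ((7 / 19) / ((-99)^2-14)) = -13574569 / 7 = -1939224.14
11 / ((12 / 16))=44 / 3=14.67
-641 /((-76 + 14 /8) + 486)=-1.56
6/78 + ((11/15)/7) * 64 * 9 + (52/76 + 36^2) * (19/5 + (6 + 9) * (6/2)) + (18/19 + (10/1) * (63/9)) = 548175617/8645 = 63409.56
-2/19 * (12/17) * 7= -168/323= -0.52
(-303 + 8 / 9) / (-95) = 2719 / 855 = 3.18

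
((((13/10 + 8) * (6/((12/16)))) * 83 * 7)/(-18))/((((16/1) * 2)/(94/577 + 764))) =-1323574357/23080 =-57347.24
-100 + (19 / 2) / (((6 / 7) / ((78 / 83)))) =-14871 / 166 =-89.58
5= 5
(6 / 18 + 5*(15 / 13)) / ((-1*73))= -238 / 2847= -0.08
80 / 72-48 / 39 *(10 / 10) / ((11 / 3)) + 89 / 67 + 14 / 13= 274271 / 86229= 3.18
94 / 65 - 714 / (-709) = 113056 / 46085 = 2.45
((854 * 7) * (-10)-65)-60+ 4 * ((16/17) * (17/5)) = -299461/5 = -59892.20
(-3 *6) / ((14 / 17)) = -21.86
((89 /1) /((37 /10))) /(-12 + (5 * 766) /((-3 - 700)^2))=-5943865 /2963339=-2.01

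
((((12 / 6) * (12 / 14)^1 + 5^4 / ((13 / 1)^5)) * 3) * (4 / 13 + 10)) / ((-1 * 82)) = -0.65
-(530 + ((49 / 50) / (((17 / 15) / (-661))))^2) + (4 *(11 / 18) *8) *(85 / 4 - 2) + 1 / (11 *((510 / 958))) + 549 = -933569268331 / 2861100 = -326297.32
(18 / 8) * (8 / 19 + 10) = 891 / 38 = 23.45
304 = 304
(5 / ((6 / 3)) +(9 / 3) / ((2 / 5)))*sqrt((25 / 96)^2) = 125 / 48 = 2.60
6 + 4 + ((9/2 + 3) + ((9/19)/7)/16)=37249/2128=17.50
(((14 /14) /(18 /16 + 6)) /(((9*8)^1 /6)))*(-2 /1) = -4 /171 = -0.02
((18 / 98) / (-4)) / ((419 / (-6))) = 0.00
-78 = -78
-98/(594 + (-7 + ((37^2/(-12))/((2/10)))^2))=-14112/46938553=-0.00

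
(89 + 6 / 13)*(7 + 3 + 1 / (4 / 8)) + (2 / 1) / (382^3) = 1073.54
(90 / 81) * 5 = 50 / 9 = 5.56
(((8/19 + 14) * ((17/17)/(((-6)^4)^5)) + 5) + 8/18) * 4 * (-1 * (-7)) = 1323732475216135103/8683376295149568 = 152.44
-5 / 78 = -0.06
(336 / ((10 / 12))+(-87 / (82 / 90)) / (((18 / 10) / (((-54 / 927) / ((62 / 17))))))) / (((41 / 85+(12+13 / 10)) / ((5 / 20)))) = 136244817 / 18589646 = 7.33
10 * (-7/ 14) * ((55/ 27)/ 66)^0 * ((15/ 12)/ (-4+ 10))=-1.04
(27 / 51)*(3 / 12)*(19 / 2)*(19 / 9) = 361 / 136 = 2.65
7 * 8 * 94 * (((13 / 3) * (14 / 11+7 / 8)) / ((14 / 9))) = 346437 / 11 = 31494.27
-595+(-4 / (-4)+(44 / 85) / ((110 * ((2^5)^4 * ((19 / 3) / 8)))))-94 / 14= -600.71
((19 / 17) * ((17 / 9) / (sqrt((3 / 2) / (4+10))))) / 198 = 19 * sqrt(21) / 2673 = 0.03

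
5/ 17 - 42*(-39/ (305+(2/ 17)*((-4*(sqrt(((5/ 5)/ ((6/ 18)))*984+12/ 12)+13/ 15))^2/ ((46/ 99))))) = 104520077006922155/ 244359192676441937 - 1099025928000*sqrt(2953)/ 14374070157437761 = 0.42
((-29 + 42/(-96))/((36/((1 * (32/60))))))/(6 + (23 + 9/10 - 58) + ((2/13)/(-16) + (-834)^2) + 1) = -2041/3255075207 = -0.00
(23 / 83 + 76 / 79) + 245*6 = 9646915 / 6557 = 1471.24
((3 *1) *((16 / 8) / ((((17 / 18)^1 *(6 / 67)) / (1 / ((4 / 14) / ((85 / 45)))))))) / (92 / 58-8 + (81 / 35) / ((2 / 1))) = -952070 / 10671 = -89.22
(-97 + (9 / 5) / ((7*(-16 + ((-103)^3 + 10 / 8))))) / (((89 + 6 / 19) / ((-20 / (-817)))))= -6595303556 / 248075203411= -0.03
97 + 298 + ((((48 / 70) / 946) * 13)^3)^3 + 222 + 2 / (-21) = 172862998918966816397556515515809748517263 / 280210187363821161277131583320650390625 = 616.90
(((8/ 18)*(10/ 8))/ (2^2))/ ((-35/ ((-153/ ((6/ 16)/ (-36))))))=-408/ 7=-58.29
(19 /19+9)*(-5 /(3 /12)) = -200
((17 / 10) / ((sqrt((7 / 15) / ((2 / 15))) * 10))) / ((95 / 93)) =1581 * sqrt(14) / 66500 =0.09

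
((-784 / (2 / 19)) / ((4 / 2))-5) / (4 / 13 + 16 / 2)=-16159 / 36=-448.86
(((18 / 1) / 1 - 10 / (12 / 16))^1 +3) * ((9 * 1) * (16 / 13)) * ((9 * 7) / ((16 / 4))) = 17388 / 13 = 1337.54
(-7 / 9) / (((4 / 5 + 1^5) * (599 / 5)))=-175 / 48519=-0.00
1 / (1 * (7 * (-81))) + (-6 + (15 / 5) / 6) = -6239 / 1134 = -5.50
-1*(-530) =530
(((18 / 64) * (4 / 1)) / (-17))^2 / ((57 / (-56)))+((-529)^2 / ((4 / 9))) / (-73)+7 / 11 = -304225876897 / 35274184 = -8624.60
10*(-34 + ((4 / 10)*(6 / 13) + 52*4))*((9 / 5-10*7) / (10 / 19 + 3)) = -146710476 / 4355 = -33687.82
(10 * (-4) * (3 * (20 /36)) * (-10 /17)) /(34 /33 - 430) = -5500 /60163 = -0.09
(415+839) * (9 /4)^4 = 4113747 /128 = 32138.65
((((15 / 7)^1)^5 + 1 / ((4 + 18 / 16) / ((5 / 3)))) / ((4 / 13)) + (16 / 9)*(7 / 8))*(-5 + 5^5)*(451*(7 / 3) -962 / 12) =2811382671189430 / 6201783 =453318452.32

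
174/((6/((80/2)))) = 1160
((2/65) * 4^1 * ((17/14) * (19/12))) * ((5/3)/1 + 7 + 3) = 323/117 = 2.76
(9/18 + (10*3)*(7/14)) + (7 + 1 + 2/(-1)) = 43/2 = 21.50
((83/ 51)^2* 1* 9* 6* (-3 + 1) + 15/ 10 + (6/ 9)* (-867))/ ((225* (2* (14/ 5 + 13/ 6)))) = -498553/ 1291830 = -0.39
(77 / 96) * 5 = 385 / 96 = 4.01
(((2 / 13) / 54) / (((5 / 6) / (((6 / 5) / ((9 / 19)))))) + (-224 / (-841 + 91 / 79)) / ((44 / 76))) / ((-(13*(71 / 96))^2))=-4499959808 / 886283036925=-0.01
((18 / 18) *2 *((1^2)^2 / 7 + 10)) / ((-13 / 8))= -1136 / 91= -12.48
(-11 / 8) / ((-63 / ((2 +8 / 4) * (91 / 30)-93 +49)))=-2629 / 3780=-0.70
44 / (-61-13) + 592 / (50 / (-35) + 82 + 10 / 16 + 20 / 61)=68697350 / 10304019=6.67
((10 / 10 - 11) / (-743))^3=1000 / 410172407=0.00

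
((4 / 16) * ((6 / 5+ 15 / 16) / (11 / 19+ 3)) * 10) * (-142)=-212.02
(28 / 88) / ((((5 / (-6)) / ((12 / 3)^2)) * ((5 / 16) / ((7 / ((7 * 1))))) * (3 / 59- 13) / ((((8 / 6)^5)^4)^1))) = 29062291345375232 / 61047783554175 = 476.06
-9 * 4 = -36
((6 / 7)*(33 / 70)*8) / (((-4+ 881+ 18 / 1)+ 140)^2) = 88 / 29161125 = 0.00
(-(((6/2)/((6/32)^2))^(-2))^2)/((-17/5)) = 405/73014444032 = 0.00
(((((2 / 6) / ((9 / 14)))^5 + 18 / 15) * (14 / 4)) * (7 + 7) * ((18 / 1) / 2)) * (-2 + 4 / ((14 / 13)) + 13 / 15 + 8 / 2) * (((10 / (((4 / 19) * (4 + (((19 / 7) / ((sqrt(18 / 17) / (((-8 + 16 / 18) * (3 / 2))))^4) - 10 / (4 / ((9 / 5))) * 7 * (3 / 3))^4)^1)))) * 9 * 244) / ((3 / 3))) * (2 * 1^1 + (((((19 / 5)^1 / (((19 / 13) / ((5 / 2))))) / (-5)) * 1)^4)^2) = 2116182133644923595622968795071849283 / 534476541631844557236996791844210014257812500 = 0.00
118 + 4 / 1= 122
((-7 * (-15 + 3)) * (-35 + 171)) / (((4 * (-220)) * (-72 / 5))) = 119 / 132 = 0.90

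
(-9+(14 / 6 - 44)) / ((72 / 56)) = -1064 / 27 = -39.41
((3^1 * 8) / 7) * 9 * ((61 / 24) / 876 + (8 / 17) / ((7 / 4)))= 2040081 / 243236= 8.39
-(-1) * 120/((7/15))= 1800/7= 257.14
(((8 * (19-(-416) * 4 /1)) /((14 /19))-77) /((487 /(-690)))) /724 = -43942305 /1234058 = -35.61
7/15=0.47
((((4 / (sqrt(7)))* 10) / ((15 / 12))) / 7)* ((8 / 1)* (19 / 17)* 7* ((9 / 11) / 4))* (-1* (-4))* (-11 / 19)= -2304* sqrt(7) / 119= -51.23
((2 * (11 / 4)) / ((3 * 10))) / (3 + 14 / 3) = 11 / 460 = 0.02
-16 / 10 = -8 / 5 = -1.60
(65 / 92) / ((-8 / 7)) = -455 / 736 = -0.62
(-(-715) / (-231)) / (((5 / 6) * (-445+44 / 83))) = 2158 / 258237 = 0.01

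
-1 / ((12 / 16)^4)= -256 / 81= -3.16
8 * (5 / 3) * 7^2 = 1960 / 3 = 653.33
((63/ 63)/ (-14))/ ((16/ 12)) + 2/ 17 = 61/ 952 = 0.06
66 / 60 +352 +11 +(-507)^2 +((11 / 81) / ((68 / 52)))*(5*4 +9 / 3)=3544611277 / 13770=257415.49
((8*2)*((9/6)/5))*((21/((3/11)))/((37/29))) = 53592/185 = 289.69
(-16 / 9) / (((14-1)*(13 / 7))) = -112 / 1521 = -0.07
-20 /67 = -0.30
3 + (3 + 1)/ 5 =19/ 5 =3.80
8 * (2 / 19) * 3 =48 / 19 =2.53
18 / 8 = 9 / 4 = 2.25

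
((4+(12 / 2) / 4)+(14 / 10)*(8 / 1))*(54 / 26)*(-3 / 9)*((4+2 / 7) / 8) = -4509 / 728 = -6.19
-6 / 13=-0.46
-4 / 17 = -0.24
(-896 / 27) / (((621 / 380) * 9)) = -340480 / 150903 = -2.26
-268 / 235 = -1.14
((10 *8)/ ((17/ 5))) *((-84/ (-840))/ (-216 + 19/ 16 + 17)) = -128/ 10761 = -0.01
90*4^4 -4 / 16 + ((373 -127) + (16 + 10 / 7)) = 652489 / 28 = 23303.18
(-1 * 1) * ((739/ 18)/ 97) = -739/ 1746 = -0.42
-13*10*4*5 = -2600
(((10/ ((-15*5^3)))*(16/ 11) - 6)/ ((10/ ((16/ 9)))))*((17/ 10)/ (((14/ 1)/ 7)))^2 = -0.77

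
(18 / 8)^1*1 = 9 / 4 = 2.25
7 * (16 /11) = 10.18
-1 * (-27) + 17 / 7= 206 / 7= 29.43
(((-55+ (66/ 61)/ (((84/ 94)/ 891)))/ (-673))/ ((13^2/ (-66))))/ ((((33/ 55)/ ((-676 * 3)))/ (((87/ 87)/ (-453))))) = 192351280/ 43393021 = 4.43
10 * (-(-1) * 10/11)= 9.09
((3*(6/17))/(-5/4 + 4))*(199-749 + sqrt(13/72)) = -3600/17 + 6*sqrt(26)/187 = -211.60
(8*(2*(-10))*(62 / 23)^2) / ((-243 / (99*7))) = 47358080 / 14283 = 3315.70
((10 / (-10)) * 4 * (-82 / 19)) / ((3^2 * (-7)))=-328 / 1197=-0.27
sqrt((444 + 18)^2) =462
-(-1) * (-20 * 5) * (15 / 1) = -1500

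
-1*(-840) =840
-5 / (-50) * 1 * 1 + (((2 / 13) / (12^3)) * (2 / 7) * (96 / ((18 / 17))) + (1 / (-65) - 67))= -4932163 / 73710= -66.91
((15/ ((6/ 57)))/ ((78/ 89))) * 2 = 8455/ 26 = 325.19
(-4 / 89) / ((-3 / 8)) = 32 / 267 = 0.12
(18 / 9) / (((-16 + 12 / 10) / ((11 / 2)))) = -55 / 74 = -0.74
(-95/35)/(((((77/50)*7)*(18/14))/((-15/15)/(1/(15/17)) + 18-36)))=3.70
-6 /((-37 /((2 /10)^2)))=6 /925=0.01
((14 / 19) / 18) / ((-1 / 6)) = -14 / 57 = -0.25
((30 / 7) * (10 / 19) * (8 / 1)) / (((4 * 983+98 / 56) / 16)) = 10240 / 139517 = 0.07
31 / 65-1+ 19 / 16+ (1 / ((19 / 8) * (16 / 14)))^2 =300411 / 375440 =0.80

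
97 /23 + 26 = 695 /23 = 30.22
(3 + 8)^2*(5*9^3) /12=36753.75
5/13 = 0.38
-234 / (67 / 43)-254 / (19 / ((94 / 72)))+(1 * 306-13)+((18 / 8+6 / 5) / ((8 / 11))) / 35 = 125.50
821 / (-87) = -821 / 87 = -9.44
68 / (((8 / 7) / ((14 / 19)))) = 833 / 19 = 43.84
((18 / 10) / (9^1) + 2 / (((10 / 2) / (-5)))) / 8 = -9 / 40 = -0.22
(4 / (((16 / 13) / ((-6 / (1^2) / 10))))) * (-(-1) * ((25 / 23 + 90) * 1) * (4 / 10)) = -16341 / 230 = -71.05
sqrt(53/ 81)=sqrt(53)/ 9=0.81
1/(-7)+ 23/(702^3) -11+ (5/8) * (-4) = -33038072803/2421638856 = -13.64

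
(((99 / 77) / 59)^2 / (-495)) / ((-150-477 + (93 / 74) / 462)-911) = 444 / 711801372065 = 0.00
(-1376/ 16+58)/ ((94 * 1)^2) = -7/ 2209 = -0.00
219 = 219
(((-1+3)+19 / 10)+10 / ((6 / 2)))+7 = 427 / 30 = 14.23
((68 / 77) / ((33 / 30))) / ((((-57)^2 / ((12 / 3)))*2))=1360 / 2751903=0.00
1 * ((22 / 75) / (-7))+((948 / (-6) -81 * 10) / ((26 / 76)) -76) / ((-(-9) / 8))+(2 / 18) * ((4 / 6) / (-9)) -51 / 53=-75702087823 / 29299725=-2583.71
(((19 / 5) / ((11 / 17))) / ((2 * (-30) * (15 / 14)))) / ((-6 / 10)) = 2261 / 14850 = 0.15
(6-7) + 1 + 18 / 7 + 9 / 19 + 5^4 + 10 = 84860 / 133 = 638.05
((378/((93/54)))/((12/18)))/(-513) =-378/589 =-0.64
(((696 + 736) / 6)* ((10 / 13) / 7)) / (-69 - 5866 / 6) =-358 / 14287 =-0.03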